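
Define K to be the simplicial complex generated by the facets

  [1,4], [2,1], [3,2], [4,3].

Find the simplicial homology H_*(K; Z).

H_0 ≅ Z,  H_1 ≅ Z.

Order the vertices as 1 < 2 < 3 < 4. Listing each simplex with vertices in this order, K has dimension 1 with simplices:

  0-simplices (4): [1], [2], [3], [4]
  1-simplices (4): [1,2], [1,4], [2,3], [3,4]

so the chain groups are C_0 ≅ Z^4, C_1 ≅ Z^4.

Boundary ∂_1: C_1 → C_0 is given by ∂[p,q] = [q] − [p]. For instance
  ∂[2,3] = [3] − [2].
This gives a 4×4 integer matrix of rank 3; reducing to Smith normal form yields diagonal entries (1,1,1).

From H_k ≅ ker(∂_k) / im(∂_{k+1}) we obtain:

  H_0: rank C_0 − rank ∂_1 = 4 − 3 = 1, and the invariant factors of ∂_1 are all 1, so H_0 ≅ Z.
  H_1: rank ker ∂_1 − rank ∂_2 = (4 − 3) − 0 = 1, and there is no ∂_2, so H_1 ≅ Z.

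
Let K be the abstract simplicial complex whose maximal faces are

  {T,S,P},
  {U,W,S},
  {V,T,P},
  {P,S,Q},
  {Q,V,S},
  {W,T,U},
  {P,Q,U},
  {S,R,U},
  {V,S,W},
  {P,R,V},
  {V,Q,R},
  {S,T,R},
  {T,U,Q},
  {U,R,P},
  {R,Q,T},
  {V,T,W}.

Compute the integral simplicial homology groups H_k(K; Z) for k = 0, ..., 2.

H_0 ≅ Z,  H_1 ≅ Z^2,  H_2 ≅ Z.

K has 8 vertices, 24 edges, 16 triangles.
rank ∂_0 = 0, rank ∂_1 = 7 ⇒ b_0 = 8 − 0 − 7 = 1; all invariant factors of ∂_1 are 1 so no torsion. So H_0 = Z.
rank ∂_1 = 7, rank ∂_2 = 15 ⇒ b_1 = 24 − 7 − 15 = 2; all invariant factors of ∂_2 are 1 so no torsion. So H_1 = Z^2.
rank ∂_2 = 15, rank ∂_3 = 0 ⇒ b_2 = 16 − 15 − 0 = 1. So H_2 = Z.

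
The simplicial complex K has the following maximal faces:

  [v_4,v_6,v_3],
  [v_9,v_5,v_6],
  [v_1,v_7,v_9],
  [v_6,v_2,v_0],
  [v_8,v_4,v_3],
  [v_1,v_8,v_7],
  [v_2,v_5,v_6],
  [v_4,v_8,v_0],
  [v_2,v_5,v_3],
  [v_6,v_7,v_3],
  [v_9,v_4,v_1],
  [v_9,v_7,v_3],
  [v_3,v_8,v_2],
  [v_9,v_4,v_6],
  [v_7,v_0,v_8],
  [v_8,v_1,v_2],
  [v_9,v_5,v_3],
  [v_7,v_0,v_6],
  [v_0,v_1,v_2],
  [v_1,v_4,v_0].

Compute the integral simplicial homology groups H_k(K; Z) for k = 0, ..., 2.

K has 10 vertices, 30 edges, 20 triangles.
rank ∂_0 = 0, rank ∂_1 = 9 ⇒ b_0 = 10 − 0 − 9 = 1; all invariant factors of ∂_1 are 1 so no torsion. So H_0 ≅ Z.
rank ∂_1 = 9, rank ∂_2 = 20 ⇒ b_1 = 30 − 9 − 20 = 1; ∂_2 has invariant factor(s) [2] giving torsion. So H_1 ≅ Z ⊕ Z/2.
rank ∂_2 = 20, rank ∂_3 = 0 ⇒ b_2 = 20 − 20 − 0 = 0. So H_2 ≅ 0.

H_0 ≅ Z,  H_1 ≅ Z ⊕ Z/2,  H_2 = 0.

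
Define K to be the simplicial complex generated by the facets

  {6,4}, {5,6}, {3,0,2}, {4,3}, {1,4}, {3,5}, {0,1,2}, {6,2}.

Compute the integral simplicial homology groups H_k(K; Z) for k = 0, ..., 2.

H_0 ≅ Z,  H_1 ≅ Z^3,  H_2 = 0.

Order the vertices as 0 < 1 < 2 < 3 < 4 < 5 < 6. Listing each simplex with vertices in this order, K has dimension 2 with simplices:

  0-simplices (7): [0], [1], [2], [3], [4], [5], [6]
  1-simplices (11): [0,1], [0,2], [0,3], [1,2], [1,4], [2,3], [2,6], [3,4], [3,5], [4,6], [5,6]
  2-simplices (2): [0,1,2], [0,2,3]

so the chain groups are C_0 ≅ Z^7, C_1 ≅ Z^11, C_2 ≅ Z^2.

∂_1: C_1 → C_0 maps an edge to its endpoints' difference, ∂[p,q] = q − p. For instance
  ∂[1,4] = [4] − [1].
As a 7×11 matrix over Z this has rank 6, with invariant factors (1,1,1,1,1,1).

The boundary map ∂_2: C_2 → C_1 maps a triangle to the signed sum of its edges. For instance
  ∂[0,1,2] = [1,2] − [0,2] + [0,1],
  ∂[0,2,3] = [2,3] − [0,3] + [0,2].
The resulting 11×2 matrix has rank 2, and its Smith normal form has invariant factors (1,1).

Computing H_k = (kernel of ∂_k) / (image of ∂_{k+1}):

  H_0: rank C_0 − rank ∂_1 = 7 − 6 = 1, and the invariant factors of ∂_1 are all 1, so H_0 = Z.
  H_1: rank ker ∂_1 − rank ∂_2 = (11 − 6) − 2 = 3, and the invariant factors of ∂_2 are all 1, so H_1 = Z^3.
  H_2: rank ker ∂_2 − rank ∂_3 = (2 − 2) − 0 = 0, and there is no ∂_3, so H_2 = 0.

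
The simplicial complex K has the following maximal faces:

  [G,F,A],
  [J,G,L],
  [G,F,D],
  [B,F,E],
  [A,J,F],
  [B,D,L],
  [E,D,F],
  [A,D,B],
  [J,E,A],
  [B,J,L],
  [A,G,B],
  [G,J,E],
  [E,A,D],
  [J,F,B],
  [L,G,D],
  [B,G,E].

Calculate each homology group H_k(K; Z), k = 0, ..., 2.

H_0 ≅ Z,  H_1 ≅ Z^2,  H_2 ≅ Z.

We work with the vertex ordering A < B < D < E < F < G < J < L. The simplices of K, each written with vertices in increasing order, are:

  0-simplices (8): A, B, D, E, F, G, J, L
  1-simplices (24): AB, AD, AE, AF, AG, AJ, BD, BE, BF, BG, BJ, BL, DE, DF, DG, DL, EF, EG, EJ, FG, FJ, GJ, GL, JL
  2-simplices (16): ABD, ABG, ADE, AEJ, AFG, AFJ, BDL, BEF, BEG, BFJ, BJL, DEF, DFG, DGL, EGJ, GJL

so the chain groups are C_0 ≅ Z^8, C_1 ≅ Z^24, C_2 ≅ Z^16.

Boundary ∂_1: C_1 → C_0 is given by ∂[p,q] = [q] − [p].
As a 8×24 matrix over Z this has rank 7, with invariant factors (1,1,1,1,1,1,1).

∂_2: C_2 → C_1 acts by ∂[p,q,r] = [q,r] − [p,r] + [p,q]. For instance
  ∂GJL = JL − GL + GJ,
  ∂ADE = DE − AE + AD.
The resulting 24×16 matrix has rank 15, and its Smith normal form has invariant factors (1,1,1,1,1,1,1,1,1,1,1,1,1,1,1).

From H_k ≅ ker(∂_k) / im(∂_{k+1}) we obtain:

  H_0: rank C_0 − rank ∂_1 = 8 − 7 = 1, and the invariant factors of ∂_1 are all 1, so H_0 = Z.
  H_1: rank ker ∂_1 − rank ∂_2 = (24 − 7) − 15 = 2, and the invariant factors of ∂_2 are all 1, so H_1 = Z^2.
  H_2: rank ker ∂_2 − rank ∂_3 = (16 − 15) − 0 = 1, and there is no ∂_3, so H_2 = Z.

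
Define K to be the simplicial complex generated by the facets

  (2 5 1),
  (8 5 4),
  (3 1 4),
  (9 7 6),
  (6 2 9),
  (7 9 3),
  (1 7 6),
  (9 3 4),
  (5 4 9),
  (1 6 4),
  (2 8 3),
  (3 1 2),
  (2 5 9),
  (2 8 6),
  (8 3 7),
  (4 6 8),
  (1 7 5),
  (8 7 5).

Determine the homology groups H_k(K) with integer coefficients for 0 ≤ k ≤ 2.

We work with the vertex ordering 1 < 2 < 3 < 4 < 5 < 6 < 7 < 8 < 9. The simplices of K, each written with vertices in increasing order, are:

  0-simplices (9): [1], [2], [3], [4], [5], [6], [7], [8], [9]
  1-simplices (27): (27 of them)
  2-simplices (18): [1,2,3], [1,2,5], [1,3,4], [1,4,6], [1,5,7], [1,6,7], [2,3,8], [2,5,9], [2,6,8], [2,6,9], [3,4,9], [3,7,8], [3,7,9], [4,5,8], [4,5,9], [4,6,8], [5,7,8], [6,7,9]

Hence C_0 ≅ Z^9, C_1 ≅ Z^27, C_2 ≅ Z^18.

The boundary map ∂_1: C_1 → C_0 is given by ∂[p,q] = [q] − [p]. For instance
  ∂[6,8] = [8] − [6].
The 9×27 boundary matrix has rank 8 and Smith normal form diag(1,1,1,1,1,1,1,1).

The boundary map ∂_2: C_2 → C_1 maps a triangle to the signed sum of its edges. For instance
  ∂[1,3,4] = [3,4] − [1,4] + [1,3],
  ∂[1,2,3] = [2,3] − [1,3] + [1,2].
This gives a 27×18 integer matrix of rank 17; reducing to Smith normal form yields diagonal entries (1,1,1,1,1,1,1,1,1,1,1,1,1,1,1,1,1).

Reading off H_k = ker ∂_k / im ∂_{k+1}:

  H_0: rank C_0 − rank ∂_1 = 9 − 8 = 1, and the invariant factors of ∂_1 are all 1, so H_0 = Z.
  H_1: rank ker ∂_1 − rank ∂_2 = (27 − 8) − 17 = 2, and the invariant factors of ∂_2 are all 1, so H_1 = Z^2.
  H_2: rank ker ∂_2 − rank ∂_3 = (18 − 17) − 0 = 1, and there is no ∂_3, so H_2 = Z.

(K is a triangulation of the torus T^2.)

H_0 ≅ Z,  H_1 ≅ Z^2,  H_2 ≅ Z.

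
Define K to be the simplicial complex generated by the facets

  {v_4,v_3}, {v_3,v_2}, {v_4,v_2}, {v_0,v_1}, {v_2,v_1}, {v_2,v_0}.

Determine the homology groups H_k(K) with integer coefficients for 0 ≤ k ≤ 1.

H_0 = Z,  H_1 = Z^2.

We work with the vertex ordering v_0 < v_1 < v_2 < v_3 < v_4. The simplices of K, each written with vertices in increasing order, are:

  0-simplices (5): [v_0], [v_1], [v_2], [v_3], [v_4]
  1-simplices (6): [v_0,v_1], [v_0,v_2], [v_1,v_2], [v_2,v_3], [v_2,v_4], [v_3,v_4]

giving chain groups C_0 ≅ Z^5, C_1 ≅ Z^6.

Boundary ∂_1: C_1 → C_0 sends each edge [p,q] (with p < q) to q − p. For instance
  ∂[v_1,v_2] = [v_2] − [v_1].
This gives a 5×6 integer matrix of rank 4; reducing to Smith normal form yields diagonal entries (1,1,1,1).

Now H_k = ker ∂_k / im ∂_{k+1}, so:

  H_0: rank C_0 − rank ∂_1 = 5 − 4 = 1, and the invariant factors of ∂_1 are all 1, so H_0 = Z.
  H_1: rank ker ∂_1 − rank ∂_2 = (6 − 4) − 0 = 2, and there is no ∂_2, so H_1 = Z^2.

As a check, the Euler characteristic is 5 − 6 = -1, which agrees with 1 − 2 = -1.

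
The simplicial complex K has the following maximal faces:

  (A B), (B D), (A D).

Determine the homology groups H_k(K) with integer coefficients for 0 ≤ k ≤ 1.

K has 3 vertices, 3 edges.
rank ∂_0 = 0, rank ∂_1 = 2 ⇒ b_0 = 3 − 0 − 2 = 1; all invariant factors of ∂_1 are 1 so no torsion. So H_0 = Z.
rank ∂_1 = 2, rank ∂_2 = 0 ⇒ b_1 = 3 − 2 − 0 = 1. So H_1 = Z.

H_0 = Z,  H_1 = Z.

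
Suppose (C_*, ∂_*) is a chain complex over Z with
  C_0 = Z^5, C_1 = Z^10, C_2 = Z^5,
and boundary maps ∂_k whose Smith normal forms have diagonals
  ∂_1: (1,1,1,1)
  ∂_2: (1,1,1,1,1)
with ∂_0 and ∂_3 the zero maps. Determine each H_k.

H_0 ≅ Z,  H_1 ≅ Z,  H_2 = 0.

H_0: b_0 = 5 − 0 − 4 = 1; torsion from ∂_1 factors > 1: none. So H_0 ≅ Z.
H_1: b_1 = 10 − 4 − 5 = 1; torsion from ∂_2 factors > 1: none. So H_1 ≅ Z.
H_2: b_2 = 5 − 5 − 0 = 0; torsion from ∂_3 factors > 1: none. So H_2 ≅ 0.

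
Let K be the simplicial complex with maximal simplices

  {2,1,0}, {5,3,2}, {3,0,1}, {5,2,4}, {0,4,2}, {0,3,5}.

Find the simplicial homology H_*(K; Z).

Fix the vertex order 0 < 1 < 2 < 3 < 4 < 5 and write every simplex with vertices in increasing order. Then dim K = 2 and the simplices of K are:

  0-simplices (6): [0], [1], [2], [3], [4], [5]
  1-simplices (12): [0,1], [0,2], [0,3], [0,4], [0,5], [1,2], [1,3], [2,3], [2,4], [2,5], [3,5], [4,5]
  2-simplices (6): [0,1,2], [0,1,3], [0,2,4], [0,3,5], [2,3,5], [2,4,5]

Hence C_0 ≅ Z^6, C_1 ≅ Z^12, C_2 ≅ Z^6.

Boundary ∂_1: C_1 → C_0 is given by ∂[p,q] = [q] − [p]. For instance
  ∂[0,2] = [2] − [0].
The resulting 6×12 matrix has rank 5, and its Smith normal form has invariant factors (1,1,1,1,1).

Boundary ∂_2: C_2 → C_1 maps a triangle to the signed sum of its edges. For instance
  ∂[0,2,4] = [2,4] − [0,4] + [0,2],
  ∂[0,3,5] = [3,5] − [0,5] + [0,3].
This gives a 12×6 integer matrix of rank 6; reducing to Smith normal form yields diagonal entries (1,1,1,1,1,1).

Computing H_k = (kernel of ∂_k) / (image of ∂_{k+1}):

  H_0: rank C_0 − rank ∂_1 = 6 − 5 = 1, and the invariant factors of ∂_1 are all 1, so H_0 = Z.
  H_1: rank ker ∂_1 − rank ∂_2 = (12 − 5) − 6 = 1, and the invariant factors of ∂_2 are all 1, so H_1 = Z.
  H_2: rank ker ∂_2 − rank ∂_3 = (6 − 6) − 0 = 0, and there is no ∂_3, so H_2 = 0.

As a check, the Euler characteristic is 6 − 12 + 6 = 0, which agrees with 1 − 1 + 0 = 0.
(K is a triangulation of the cylinder S^1 x I.)

H_0 = Z,  H_1 = Z,  H_2 = 0.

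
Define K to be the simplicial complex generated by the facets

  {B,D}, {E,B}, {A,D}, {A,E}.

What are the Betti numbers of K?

b_0 = 1, b_1 = 1.

Fix the vertex order A < B < D < E and write every simplex with vertices in increasing order. Then dim K = 1 and the simplices of K are:

  0-simplices (4): A, B, D, E
  1-simplices (4): AD, AE, BD, BE

giving chain groups C_0 ≅ Z^4, C_1 ≅ Z^4.

The boundary map ∂_1: C_1 → C_0 sends each edge [p,q] (with p < q) to q − p.
As a 4×4 matrix over Z this has rank 3, with invariant factors (1,1,1).

Computing H_k = (kernel of ∂_k) / (image of ∂_{k+1}):

  H_0: rank C_0 − rank ∂_1 = 4 − 3 = 1, and the invariant factors of ∂_1 are all 1, so H_0 ≅ Z.
  H_1: rank ker ∂_1 − rank ∂_2 = (4 − 3) − 0 = 1, and there is no ∂_2, so H_1 ≅ Z.

As a check, the Euler characteristic is 4 − 4 = 0, which agrees with 1 − 1 = 0.

Hence the Betti numbers are b_0 = 1, b_1 = 1.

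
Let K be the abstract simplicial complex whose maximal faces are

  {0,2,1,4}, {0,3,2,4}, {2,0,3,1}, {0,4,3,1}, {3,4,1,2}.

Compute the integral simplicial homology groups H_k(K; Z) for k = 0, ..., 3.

H_0 ≅ Z,  H_1 = 0,  H_2 = 0,  H_3 ≅ Z.

Take the total order 0 < 1 < 2 < 3 < 4 on the vertex set. Then K (dimension 3) consists of the simplices:

  0-simplices (5): [0], [1], [2], [3], [4]
  1-simplices (10): [0,1], [0,2], [0,3], [0,4], [1,2], [1,3], [1,4], [2,3], [2,4], [3,4]
  2-simplices (10): [0,1,2], [0,1,3], [0,1,4], [0,2,3], [0,2,4], [0,3,4], [1,2,3], [1,2,4], [1,3,4], [2,3,4]
  3-simplices (5): [0,1,2,3], [0,1,2,4], [0,1,3,4], [0,2,3,4], [1,2,3,4]

so the chain groups are C_0 ≅ Z^5, C_1 ≅ Z^10, C_2 ≅ Z^10, C_3 ≅ Z^5.

∂_1: C_1 → C_0 maps an edge to its endpoints' difference, ∂[p,q] = q − p. For instance
  ∂[0,2] = [2] − [0].
The 5×10 boundary matrix has rank 4 and Smith normal form diag(1,1,1,1).

∂_2: C_2 → C_1 maps a triangle to the signed sum of its edges. For instance
  ∂[0,2,3] = [2,3] − [0,3] + [0,2],
  ∂[0,3,4] = [3,4] − [0,4] + [0,3].
The 10×10 boundary matrix has rank 6 and Smith normal form diag(1,1,1,1,1,1).

Boundary ∂_3: C_3 → C_2 sends each 3-simplex σ to the alternating sum Σ_i (−1)^i (σ with its i-th vertex removed). For instance
  ∂[0,1,3,4] = [1,3,4] − [0,3,4] + [0,1,4] − [0,1,3],
  ∂[0,2,3,4] = [2,3,4] − [0,3,4] + [0,2,4] − [0,2,3].
This gives a 10×5 integer matrix of rank 4; reducing to Smith normal form yields diagonal entries (1,1,1,1).

Computing H_k = (kernel of ∂_k) / (image of ∂_{k+1}):

  H_0: rank C_0 − rank ∂_1 = 5 − 4 = 1, and the invariant factors of ∂_1 are all 1, so H_0 ≅ Z.
  H_1: rank ker ∂_1 − rank ∂_2 = (10 − 4) − 6 = 0, and the invariant factors of ∂_2 are all 1, so H_1 ≅ 0.
  H_2: rank ker ∂_2 − rank ∂_3 = (10 − 6) − 4 = 0, and the invariant factors of ∂_3 are all 1, so H_2 ≅ 0.
  H_3: rank ker ∂_3 − rank ∂_4 = (5 − 4) − 0 = 1, and there is no ∂_4, so H_3 ≅ Z.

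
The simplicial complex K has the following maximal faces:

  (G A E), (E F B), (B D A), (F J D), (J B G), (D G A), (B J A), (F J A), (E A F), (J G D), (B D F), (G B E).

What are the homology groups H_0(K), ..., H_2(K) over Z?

We work with the vertex ordering A < B < D < E < F < G < J. The simplices of K, each written with vertices in increasing order, are:

  0-simplices (7): A, B, D, E, F, G, J
  1-simplices (18): AB, AD, AE, AF, AG, AJ, BD, BE, BF, BG, BJ, DF, DG, DJ, EF, EG, FJ, GJ
  2-simplices (12): ABD, ABJ, ADG, AEF, AEG, AFJ, BDF, BEF, BEG, BGJ, DFJ, DGJ

so the chain groups are C_0 ≅ Z^7, C_1 ≅ Z^18, C_2 ≅ Z^12.

The boundary map ∂_1: C_1 → C_0 is given by ∂[p,q] = [q] − [p]. For instance
  ∂DG = G − D.
The resulting 7×18 matrix has rank 6, and its Smith normal form has invariant factors (1,1,1,1,1,1).

The boundary map ∂_2: C_2 → C_1 maps a triangle to the signed sum of its edges. For instance
  ∂DFJ = FJ − DJ + DF,
  ∂AEF = EF − AF + AE.
This gives a 18×12 integer matrix of rank 12; reducing to Smith normal form yields diagonal entries (1,1,1,1,1,1,1,1,1,1,1,2).

From H_k ≅ ker(∂_k) / im(∂_{k+1}) we obtain:

  H_0: rank C_0 − rank ∂_1 = 7 − 6 = 1, and the invariant factors of ∂_1 are all 1, so H_0 = Z.
  H_1: rank ker ∂_1 − rank ∂_2 = (18 − 6) − 12 = 0, and ∂_2 has invariant factor 2 > 1, so H_1 = Z/2.
  H_2: rank ker ∂_2 − rank ∂_3 = (12 − 12) − 0 = 0, and there is no ∂_3, so H_2 = 0.

H_0 = Z,  H_1 = Z/2,  H_2 = 0.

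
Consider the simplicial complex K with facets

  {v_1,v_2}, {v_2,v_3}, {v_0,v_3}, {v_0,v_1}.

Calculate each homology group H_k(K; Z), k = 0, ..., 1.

H_0 ≅ Z,  H_1 ≅ Z.

Order the vertices as v_0 < v_1 < v_2 < v_3. Listing each simplex with vertices in this order, K has dimension 1 with simplices:

  0-simplices (4): [v_0], [v_1], [v_2], [v_3]
  1-simplices (4): [v_0,v_1], [v_0,v_3], [v_1,v_2], [v_2,v_3]

Hence C_0 ≅ Z^4, C_1 ≅ Z^4.

Boundary ∂_1: C_1 → C_0 maps an edge to its endpoints' difference, ∂[p,q] = q − p.
As a 4×4 matrix over Z this has rank 3, with invariant factors (1,1,1).

From H_k ≅ ker(∂_k) / im(∂_{k+1}) we obtain:

  H_0: rank C_0 − rank ∂_1 = 4 − 3 = 1, and the invariant factors of ∂_1 are all 1, so H_0 = Z.
  H_1: rank ker ∂_1 − rank ∂_2 = (4 − 3) − 0 = 1, and there is no ∂_2, so H_1 = Z.

(K is a triangulation of the circle S^1.)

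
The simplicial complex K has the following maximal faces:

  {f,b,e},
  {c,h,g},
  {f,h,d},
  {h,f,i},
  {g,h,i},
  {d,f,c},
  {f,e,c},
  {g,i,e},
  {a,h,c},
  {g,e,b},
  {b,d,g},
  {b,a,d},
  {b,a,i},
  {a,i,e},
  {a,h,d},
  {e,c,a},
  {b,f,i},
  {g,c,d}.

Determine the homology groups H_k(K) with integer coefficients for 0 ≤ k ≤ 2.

H_0 = Z,  H_1 = Z × Z/2,  H_2 = 0.

K has 9 vertices, 27 edges, 18 triangles.
rank ∂_0 = 0, rank ∂_1 = 8 ⇒ b_0 = 9 − 0 − 8 = 1; all invariant factors of ∂_1 are 1 so no torsion. So H_0 = Z.
rank ∂_1 = 8, rank ∂_2 = 18 ⇒ b_1 = 27 − 8 − 18 = 1; ∂_2 has invariant factor(s) [2] giving torsion. So H_1 = Z × Z/2.
rank ∂_2 = 18, rank ∂_3 = 0 ⇒ b_2 = 18 − 18 − 0 = 0. So H_2 = 0.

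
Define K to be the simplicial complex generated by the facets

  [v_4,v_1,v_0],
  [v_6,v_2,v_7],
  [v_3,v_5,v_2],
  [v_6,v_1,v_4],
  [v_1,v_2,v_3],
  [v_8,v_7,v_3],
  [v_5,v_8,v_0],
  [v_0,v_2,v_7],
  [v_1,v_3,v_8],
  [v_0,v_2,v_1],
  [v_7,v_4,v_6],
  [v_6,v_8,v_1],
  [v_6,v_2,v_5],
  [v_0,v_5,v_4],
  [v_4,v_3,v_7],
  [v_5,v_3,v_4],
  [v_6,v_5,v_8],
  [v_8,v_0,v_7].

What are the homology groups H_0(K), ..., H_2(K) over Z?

H_0 ≅ Z,  H_1 ≅ Z^2,  H_2 ≅ Z.

Order the vertices as v_0 < v_1 < v_2 < v_3 < v_4 < v_5 < v_6 < v_7 < v_8. Listing each simplex with vertices in this order, K has dimension 2 with simplices:

  0-simplices (9): [v_0], [v_1], [v_2], [v_3], [v_4], [v_5], [v_6], [v_7], [v_8]
  1-simplices (27): (27 of them)
  2-simplices (18): (18 of them)

so the chain groups are C_0 ≅ Z^9, C_1 ≅ Z^27, C_2 ≅ Z^18.

Boundary ∂_1: C_1 → C_0 maps an edge to its endpoints' difference, ∂[p,q] = q − p. For instance
  ∂[v_4,v_5] = [v_5] − [v_4].
As a 9×27 matrix over Z this has rank 8, with invariant factors (1,1,1,1,1,1,1,1).

The boundary map ∂_2: C_2 → C_1 sends each 2-simplex [p,q,r] to [q,r] − [p,r] + [p,q]. For instance
  ∂[v_0,v_4,v_5] = [v_4,v_5] − [v_0,v_5] + [v_0,v_4],
  ∂[v_5,v_6,v_8] = [v_6,v_8] − [v_5,v_8] + [v_5,v_6].
As a 27×18 matrix over Z this has rank 17, with invariant factors (1,1,1,1,1,1,1,1,1,1,1,1,1,1,1,1,1).

Computing H_k = (kernel of ∂_k) / (image of ∂_{k+1}):

  H_0: rank C_0 − rank ∂_1 = 9 − 8 = 1, and the invariant factors of ∂_1 are all 1, so H_0 = Z.
  H_1: rank ker ∂_1 − rank ∂_2 = (27 − 8) − 17 = 2, and the invariant factors of ∂_2 are all 1, so H_1 = Z^2.
  H_2: rank ker ∂_2 − rank ∂_3 = (18 − 17) − 0 = 1, and there is no ∂_3, so H_2 = Z.

As a check, the Euler characteristic is 9 − 27 + 18 = 0, which agrees with 1 − 2 + 1 = 0.
(K is a triangulation of the torus T^2.)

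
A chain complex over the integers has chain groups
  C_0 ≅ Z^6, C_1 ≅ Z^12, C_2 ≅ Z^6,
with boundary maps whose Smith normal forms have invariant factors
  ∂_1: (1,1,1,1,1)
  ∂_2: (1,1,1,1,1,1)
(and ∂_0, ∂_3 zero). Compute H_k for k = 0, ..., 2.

H_0 = Z,  H_1 = Z,  H_2 = 0.

H_0: b_0 = 6 − 0 − 5 = 1; torsion from ∂_1 factors > 1: none. So H_0 = Z.
H_1: b_1 = 12 − 5 − 6 = 1; torsion from ∂_2 factors > 1: none. So H_1 = Z.
H_2: b_2 = 6 − 6 − 0 = 0; torsion from ∂_3 factors > 1: none. So H_2 = 0.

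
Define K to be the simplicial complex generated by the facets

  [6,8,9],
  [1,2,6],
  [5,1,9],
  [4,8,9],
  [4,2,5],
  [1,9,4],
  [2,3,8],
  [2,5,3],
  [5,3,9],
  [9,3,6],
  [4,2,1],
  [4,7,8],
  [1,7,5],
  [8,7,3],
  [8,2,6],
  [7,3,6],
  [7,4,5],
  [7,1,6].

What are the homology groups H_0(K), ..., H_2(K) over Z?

H_0 = Z,  H_1 = Z ⊕ Z/2Z,  H_2 = 0.

We work with the vertex ordering 1 < 2 < 3 < 4 < 5 < 6 < 7 < 8 < 9. The simplices of K, each written with vertices in increasing order, are:

  0-simplices (9): [1], [2], [3], [4], [5], [6], [7], [8], [9]
  1-simplices (27): (27 of them)
  2-simplices (18): [1,2,4], [1,2,6], [1,4,9], [1,5,7], [1,5,9], [1,6,7], [2,3,5], [2,3,8], [2,4,5], [2,6,8], [3,5,9], [3,6,7], [3,6,9], [3,7,8], [4,5,7], [4,7,8], [4,8,9], [6,8,9]

so the chain groups are C_0 ≅ Z^9, C_1 ≅ Z^27, C_2 ≅ Z^18.

∂_1: C_1 → C_0 is given by ∂[p,q] = [q] − [p]. For instance
  ∂[3,7] = [7] − [3].
The 9×27 boundary matrix has rank 8 and Smith normal form diag(1,1,1,1,1,1,1,1).

Boundary ∂_2: C_2 → C_1 maps a triangle to the signed sum of its edges. For instance
  ∂[1,4,9] = [4,9] − [1,9] + [1,4],
  ∂[4,5,7] = [5,7] − [4,7] + [4,5].
As a 27×18 matrix over Z this has rank 18, with invariant factors (1,1,1,1,1,1,1,1,1,1,1,1,1,1,1,1,1,2).

Reading off H_k = ker ∂_k / im ∂_{k+1}:

  H_0: rank C_0 − rank ∂_1 = 9 − 8 = 1, and the invariant factors of ∂_1 are all 1, so H_0 = Z.
  H_1: rank ker ∂_1 − rank ∂_2 = (27 − 8) − 18 = 1, and ∂_2 has invariant factor 2 > 1, so H_1 = Z ⊕ Z/2Z.
  H_2: rank ker ∂_2 − rank ∂_3 = (18 − 18) − 0 = 0, and there is no ∂_3, so H_2 = 0.

As a check, the Euler characteristic is 9 − 27 + 18 = 0, which agrees with 1 − 1 + 0 = 0.
(K is a triangulation of the Klein bottle.)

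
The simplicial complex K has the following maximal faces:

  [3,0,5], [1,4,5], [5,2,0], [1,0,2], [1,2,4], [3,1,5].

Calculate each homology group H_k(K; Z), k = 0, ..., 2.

We work with the vertex ordering 0 < 1 < 2 < 3 < 4 < 5. The simplices of K, each written with vertices in increasing order, are:

  0-simplices (6): [0], [1], [2], [3], [4], [5]
  1-simplices (12): [0,1], [0,2], [0,3], [0,5], [1,2], [1,3], [1,4], [1,5], [2,4], [2,5], [3,5], [4,5]
  2-simplices (6): [0,1,2], [0,2,5], [0,3,5], [1,2,4], [1,3,5], [1,4,5]

so the chain groups are C_0 ≅ Z^6, C_1 ≅ Z^12, C_2 ≅ Z^6.

The boundary map ∂_1: C_1 → C_0 sends each edge [p,q] (with p < q) to q − p.
As a 6×12 matrix over Z this has rank 5, with invariant factors (1,1,1,1,1).

The boundary map ∂_2: C_2 → C_1 acts by ∂[p,q,r] = [q,r] − [p,r] + [p,q]. For instance
  ∂[0,3,5] = [3,5] − [0,5] + [0,3],
  ∂[1,3,5] = [3,5] − [1,5] + [1,3].
As a 12×6 matrix over Z this has rank 6, with invariant factors (1,1,1,1,1,1).

Computing H_k = (kernel of ∂_k) / (image of ∂_{k+1}):

  H_0: rank C_0 − rank ∂_1 = 6 − 5 = 1, and the invariant factors of ∂_1 are all 1, so H_0 = Z.
  H_1: rank ker ∂_1 − rank ∂_2 = (12 − 5) − 6 = 1, and the invariant factors of ∂_2 are all 1, so H_1 = Z.
  H_2: rank ker ∂_2 − rank ∂_3 = (6 − 6) − 0 = 0, and there is no ∂_3, so H_2 = 0.

(K is a triangulation of the cylinder S^1 x I.)

H_0 ≅ Z,  H_1 ≅ Z,  H_2 = 0.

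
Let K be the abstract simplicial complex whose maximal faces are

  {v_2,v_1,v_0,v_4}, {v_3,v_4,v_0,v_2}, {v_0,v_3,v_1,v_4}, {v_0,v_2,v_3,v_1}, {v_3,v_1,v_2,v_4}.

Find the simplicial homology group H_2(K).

H_2 = 0.

Take the total order v_0 < v_1 < v_2 < v_3 < v_4 on the vertex set. Then K (dimension 3) consists of the simplices:

  0-simplices (5): [v_0], [v_1], [v_2], [v_3], [v_4]
  1-simplices (10): [v_0,v_1], [v_0,v_2], [v_0,v_3], [v_0,v_4], [v_1,v_2], [v_1,v_3], [v_1,v_4], [v_2,v_3], [v_2,v_4], [v_3,v_4]
  2-simplices (10): [v_0,v_1,v_2], [v_0,v_1,v_3], [v_0,v_1,v_4], [v_0,v_2,v_3], [v_0,v_2,v_4], [v_0,v_3,v_4], [v_1,v_2,v_3], [v_1,v_2,v_4], [v_1,v_3,v_4], [v_2,v_3,v_4]
  3-simplices (5): [v_0,v_1,v_2,v_3], [v_0,v_1,v_2,v_4], [v_0,v_1,v_3,v_4], [v_0,v_2,v_3,v_4], [v_1,v_2,v_3,v_4]

giving chain groups C_0 ≅ Z^5, C_1 ≅ Z^10, C_2 ≅ Z^10, C_3 ≅ Z^5.

∂_1: C_1 → C_0 is given by ∂[p,q] = [q] − [p]. For instance
  ∂[v_2,v_4] = [v_4] − [v_2].
The resulting 5×10 matrix has rank 4, and its Smith normal form has invariant factors (1,1,1,1).

Boundary ∂_2: C_2 → C_1 maps a triangle to the signed sum of its edges. For instance
  ∂[v_0,v_1,v_2] = [v_1,v_2] − [v_0,v_2] + [v_0,v_1],
  ∂[v_0,v_1,v_4] = [v_1,v_4] − [v_0,v_4] + [v_0,v_1].
As a 10×10 matrix over Z this has rank 6, with invariant factors (1,1,1,1,1,1).

Boundary ∂_3: C_3 → C_2 sends each 3-simplex σ to the alternating sum Σ_i (−1)^i (σ with its i-th vertex removed). For instance
  ∂[v_1,v_2,v_3,v_4] = [v_2,v_3,v_4] − [v_1,v_3,v_4] + [v_1,v_2,v_4] − [v_1,v_2,v_3],
  ∂[v_0,v_1,v_2,v_4] = [v_1,v_2,v_4] − [v_0,v_2,v_4] + [v_0,v_1,v_4] − [v_0,v_1,v_2].
This gives a 10×5 integer matrix of rank 4; reducing to Smith normal form yields diagonal entries (1,1,1,1).

Computing H_k = (kernel of ∂_k) / (image of ∂_{k+1}):

  H_2: rank ker ∂_2 − rank ∂_3 = (10 − 6) − 4 = 0, and the invariant factors of ∂_3 are all 1, so H_2 = 0.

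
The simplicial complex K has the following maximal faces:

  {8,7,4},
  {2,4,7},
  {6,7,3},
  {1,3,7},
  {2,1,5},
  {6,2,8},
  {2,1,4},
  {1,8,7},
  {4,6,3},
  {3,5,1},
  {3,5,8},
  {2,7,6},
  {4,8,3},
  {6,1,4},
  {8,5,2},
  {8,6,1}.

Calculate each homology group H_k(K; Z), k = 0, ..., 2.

H_0 = Z,  H_1 = Z^2,  H_2 = Z.

Take the total order 1 < 2 < 3 < 4 < 5 < 6 < 7 < 8 on the vertex set. Then K (dimension 2) consists of the simplices:

  0-simplices (8): [1], [2], [3], [4], [5], [6], [7], [8]
  1-simplices (24): (24 of them)
  2-simplices (16): [1,2,4], [1,2,5], [1,3,5], [1,3,7], [1,4,6], [1,6,8], [1,7,8], [2,4,7], [2,5,8], [2,6,7], [2,6,8], [3,4,6], [3,4,8], [3,5,8], [3,6,7], [4,7,8]

giving chain groups C_0 ≅ Z^8, C_1 ≅ Z^24, C_2 ≅ Z^16.

Boundary ∂_1: C_1 → C_0 sends each edge [p,q] (with p < q) to q − p. For instance
  ∂[3,7] = [7] − [3].
This gives a 8×24 integer matrix of rank 7; reducing to Smith normal form yields diagonal entries (1,1,1,1,1,1,1).

Boundary ∂_2: C_2 → C_1 sends each 2-simplex [p,q,r] to [q,r] − [p,r] + [p,q]. For instance
  ∂[4,7,8] = [7,8] − [4,8] + [4,7],
  ∂[2,5,8] = [5,8] − [2,8] + [2,5].
The resulting 24×16 matrix has rank 15, and its Smith normal form has invariant factors (1,1,1,1,1,1,1,1,1,1,1,1,1,1,1).

Now H_k = ker ∂_k / im ∂_{k+1}, so:

  H_0: rank C_0 − rank ∂_1 = 8 − 7 = 1, and the invariant factors of ∂_1 are all 1, so H_0 ≅ Z.
  H_1: rank ker ∂_1 − rank ∂_2 = (24 − 7) − 15 = 2, and the invariant factors of ∂_2 are all 1, so H_1 ≅ Z^2.
  H_2: rank ker ∂_2 − rank ∂_3 = (16 − 15) − 0 = 1, and there is no ∂_3, so H_2 ≅ Z.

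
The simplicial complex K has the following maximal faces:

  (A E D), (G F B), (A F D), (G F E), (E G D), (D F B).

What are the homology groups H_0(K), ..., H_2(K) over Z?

H_0 = Z,  H_1 = Z,  H_2 = 0.

We work with the vertex ordering A < B < D < E < F < G. The simplices of K, each written with vertices in increasing order, are:

  0-simplices (6): A, B, D, E, F, G
  1-simplices (12): AD, AE, AF, BD, BF, BG, DE, DF, DG, EF, EG, FG
  2-simplices (6): ADE, ADF, BDF, BFG, DEG, EFG

Hence C_0 ≅ Z^6, C_1 ≅ Z^12, C_2 ≅ Z^6.

Boundary ∂_1: C_1 → C_0 sends each edge [p,q] (with p < q) to q − p.
The resulting 6×12 matrix has rank 5, and its Smith normal form has invariant factors (1,1,1,1,1).

The boundary map ∂_2: C_2 → C_1 maps a triangle to the signed sum of its edges. For instance
  ∂DEG = EG − DG + DE,
  ∂BDF = DF − BF + BD.
As a 12×6 matrix over Z this has rank 6, with invariant factors (1,1,1,1,1,1).

Computing H_k = (kernel of ∂_k) / (image of ∂_{k+1}):

  H_0: rank C_0 − rank ∂_1 = 6 − 5 = 1, and the invariant factors of ∂_1 are all 1, so H_0 ≅ Z.
  H_1: rank ker ∂_1 − rank ∂_2 = (12 − 5) − 6 = 1, and the invariant factors of ∂_2 are all 1, so H_1 ≅ Z.
  H_2: rank ker ∂_2 − rank ∂_3 = (6 − 6) − 0 = 0, and there is no ∂_3, so H_2 ≅ 0.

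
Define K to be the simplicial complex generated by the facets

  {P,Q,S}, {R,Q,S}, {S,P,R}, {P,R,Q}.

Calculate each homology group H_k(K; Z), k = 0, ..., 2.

Fix the vertex order P < Q < R < S and write every simplex with vertices in increasing order. Then dim K = 2 and the simplices of K are:

  0-simplices (4): P, Q, R, S
  1-simplices (6): PQ, PR, PS, QR, QS, RS
  2-simplices (4): PQR, PQS, PRS, QRS

Hence C_0 ≅ Z^4, C_1 ≅ Z^6, C_2 ≅ Z^4.

∂_1: C_1 → C_0 is given by ∂[p,q] = [q] − [p]. For instance
  ∂PQ = Q − P.
This gives a 4×6 integer matrix of rank 3; reducing to Smith normal form yields diagonal entries (1,1,1).

Boundary ∂_2: C_2 → C_1 acts by ∂[p,q,r] = [q,r] − [p,r] + [p,q]. For instance
  ∂PQR = QR − PR + PQ,
  ∂QRS = RS − QS + QR.
The resulting 6×4 matrix has rank 3, and its Smith normal form has invariant factors (1,1,1).

Reading off H_k = ker ∂_k / im ∂_{k+1}:

  H_0: rank C_0 − rank ∂_1 = 4 − 3 = 1, and the invariant factors of ∂_1 are all 1, so H_0 = Z.
  H_1: rank ker ∂_1 − rank ∂_2 = (6 − 3) − 3 = 0, and the invariant factors of ∂_2 are all 1, so H_1 = 0.
  H_2: rank ker ∂_2 − rank ∂_3 = (4 − 3) − 0 = 1, and there is no ∂_3, so H_2 = Z.

H_0 ≅ Z,  H_1 = 0,  H_2 ≅ Z.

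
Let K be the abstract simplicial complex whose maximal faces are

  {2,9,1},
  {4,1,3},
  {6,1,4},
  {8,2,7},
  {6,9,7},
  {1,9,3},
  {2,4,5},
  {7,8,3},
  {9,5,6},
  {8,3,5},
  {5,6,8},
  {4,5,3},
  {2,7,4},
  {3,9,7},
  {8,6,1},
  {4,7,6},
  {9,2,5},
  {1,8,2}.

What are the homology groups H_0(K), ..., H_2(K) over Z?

H_0 ≅ Z,  H_1 ≅ Z^2,  H_2 ≅ Z.

Order the vertices as 1 < 2 < 3 < 4 < 5 < 6 < 7 < 8 < 9. Listing each simplex with vertices in this order, K has dimension 2 with simplices:

  0-simplices (9): [1], [2], [3], [4], [5], [6], [7], [8], [9]
  1-simplices (27): (27 of them)
  2-simplices (18): [1,2,8], [1,2,9], [1,3,4], [1,3,9], [1,4,6], [1,6,8], [2,4,5], [2,4,7], [2,5,9], [2,7,8], [3,4,5], [3,5,8], [3,7,8], [3,7,9], [4,6,7], [5,6,8], [5,6,9], [6,7,9]

so the chain groups are C_0 ≅ Z^9, C_1 ≅ Z^27, C_2 ≅ Z^18.

∂_1: C_1 → C_0 is given by ∂[p,q] = [q] − [p]. For instance
  ∂[1,4] = [4] − [1].
The 9×27 boundary matrix has rank 8 and Smith normal form diag(1,1,1,1,1,1,1,1).

The boundary map ∂_2: C_2 → C_1 maps a triangle to the signed sum of its edges. For instance
  ∂[3,5,8] = [5,8] − [3,8] + [3,5],
  ∂[3,7,9] = [7,9] − [3,9] + [3,7].
The 27×18 boundary matrix has rank 17 and Smith normal form diag(1,1,1,1,1,1,1,1,1,1,1,1,1,1,1,1,1).

Now H_k = ker ∂_k / im ∂_{k+1}, so:

  H_0: rank C_0 − rank ∂_1 = 9 − 8 = 1, and the invariant factors of ∂_1 are all 1, so H_0 = Z.
  H_1: rank ker ∂_1 − rank ∂_2 = (27 − 8) − 17 = 2, and the invariant factors of ∂_2 are all 1, so H_1 = Z^2.
  H_2: rank ker ∂_2 − rank ∂_3 = (18 − 17) − 0 = 1, and there is no ∂_3, so H_2 = Z.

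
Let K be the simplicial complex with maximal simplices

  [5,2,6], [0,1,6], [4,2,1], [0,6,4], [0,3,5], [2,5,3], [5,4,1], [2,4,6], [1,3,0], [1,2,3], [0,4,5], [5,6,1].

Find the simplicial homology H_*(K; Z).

H_0 ≅ Z,  H_1 ≅ Z/2Z,  H_2 = 0.

Fix the vertex order 0 < 1 < 2 < 3 < 4 < 5 < 6 and write every simplex with vertices in increasing order. Then dim K = 2 and the simplices of K are:

  0-simplices (7): [0], [1], [2], [3], [4], [5], [6]
  1-simplices (18): [0,1], [0,3], [0,4], [0,5], [0,6], [1,2], [1,3], [1,4], [1,5], [1,6], [2,3], [2,4], [2,5], [2,6], [3,5], [4,5], [4,6], [5,6]
  2-simplices (12): [0,1,3], [0,1,6], [0,3,5], [0,4,5], [0,4,6], [1,2,3], [1,2,4], [1,4,5], [1,5,6], [2,3,5], [2,4,6], [2,5,6]

so the chain groups are C_0 ≅ Z^7, C_1 ≅ Z^18, C_2 ≅ Z^12.

Boundary ∂_1: C_1 → C_0 is given by ∂[p,q] = [q] − [p].
As a 7×18 matrix over Z this has rank 6, with invariant factors (1,1,1,1,1,1).

The boundary map ∂_2: C_2 → C_1 sends each 2-simplex [p,q,r] to [q,r] − [p,r] + [p,q]. For instance
  ∂[0,4,6] = [4,6] − [0,6] + [0,4],
  ∂[1,2,3] = [2,3] − [1,3] + [1,2].
This gives a 18×12 integer matrix of rank 12; reducing to Smith normal form yields diagonal entries (1,1,1,1,1,1,1,1,1,1,1,2).

From H_k ≅ ker(∂_k) / im(∂_{k+1}) we obtain:

  H_0: rank C_0 − rank ∂_1 = 7 − 6 = 1, and the invariant factors of ∂_1 are all 1, so H_0 ≅ Z.
  H_1: rank ker ∂_1 − rank ∂_2 = (18 − 6) − 12 = 0, and ∂_2 has invariant factor 2 > 1, so H_1 ≅ Z/2Z.
  H_2: rank ker ∂_2 − rank ∂_3 = (12 − 12) − 0 = 0, and there is no ∂_3, so H_2 ≅ 0.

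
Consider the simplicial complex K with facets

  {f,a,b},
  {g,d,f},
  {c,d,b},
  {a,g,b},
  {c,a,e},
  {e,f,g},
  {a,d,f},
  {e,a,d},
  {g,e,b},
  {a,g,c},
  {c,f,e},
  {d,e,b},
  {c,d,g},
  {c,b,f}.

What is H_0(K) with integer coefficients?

H_0 ≅ Z.

K has 7 vertices, 21 edges, 14 triangles.
rank ∂_0 = 0, rank ∂_1 = 6 ⇒ b_0 = 7 − 0 − 6 = 1; all invariant factors of ∂_1 are 1 so no torsion. So H_0 ≅ Z.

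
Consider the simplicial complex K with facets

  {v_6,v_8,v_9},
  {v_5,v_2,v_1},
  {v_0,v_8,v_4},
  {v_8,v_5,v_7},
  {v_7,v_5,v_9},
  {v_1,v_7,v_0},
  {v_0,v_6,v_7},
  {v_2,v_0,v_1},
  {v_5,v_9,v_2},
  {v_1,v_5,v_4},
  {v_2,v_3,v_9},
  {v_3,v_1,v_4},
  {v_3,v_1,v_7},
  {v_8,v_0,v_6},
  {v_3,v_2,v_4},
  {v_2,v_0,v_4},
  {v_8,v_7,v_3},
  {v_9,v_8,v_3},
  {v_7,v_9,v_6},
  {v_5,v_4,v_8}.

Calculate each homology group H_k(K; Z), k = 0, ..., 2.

Fix the vertex order v_0 < v_1 < v_2 < v_3 < v_4 < v_5 < v_6 < v_7 < v_8 < v_9 and write every simplex with vertices in increasing order. Then dim K = 2 and the simplices of K are:

  0-simplices (10): [v_0], [v_1], [v_2], [v_3], [v_4], [v_5], [v_6], [v_7], [v_8], [v_9]
  1-simplices (30): (30 of them)
  2-simplices (20): (20 of them)

Hence C_0 ≅ Z^10, C_1 ≅ Z^30, C_2 ≅ Z^20.

Boundary ∂_1: C_1 → C_0 sends each edge [p,q] (with p < q) to q − p. For instance
  ∂[v_5,v_7] = [v_7] − [v_5].
As a 10×30 matrix over Z this has rank 9, with invariant factors (1,1,1,1,1,1,1,1,1).

Boundary ∂_2: C_2 → C_1 sends each 2-simplex [p,q,r] to [q,r] − [p,r] + [p,q]. For instance
  ∂[v_0,v_1,v_2] = [v_1,v_2] − [v_0,v_2] + [v_0,v_1],
  ∂[v_5,v_7,v_9] = [v_7,v_9] − [v_5,v_9] + [v_5,v_7].
As a 30×20 matrix over Z this has rank 20, with invariant factors (1,1,1,1,1,1,1,1,1,1,1,1,1,1,1,1,1,1,1,2).

Computing H_k = (kernel of ∂_k) / (image of ∂_{k+1}):

  H_0: rank C_0 − rank ∂_1 = 10 − 9 = 1, and the invariant factors of ∂_1 are all 1, so H_0 ≅ Z.
  H_1: rank ker ∂_1 − rank ∂_2 = (30 − 9) − 20 = 1, and ∂_2 has invariant factor 2 > 1, so H_1 ≅ Z × Z/2.
  H_2: rank ker ∂_2 − rank ∂_3 = (20 − 20) − 0 = 0, and there is no ∂_3, so H_2 ≅ 0.

(K is a triangulation of the Klein bottle.)

H_0 = Z,  H_1 = Z × Z/2,  H_2 = 0.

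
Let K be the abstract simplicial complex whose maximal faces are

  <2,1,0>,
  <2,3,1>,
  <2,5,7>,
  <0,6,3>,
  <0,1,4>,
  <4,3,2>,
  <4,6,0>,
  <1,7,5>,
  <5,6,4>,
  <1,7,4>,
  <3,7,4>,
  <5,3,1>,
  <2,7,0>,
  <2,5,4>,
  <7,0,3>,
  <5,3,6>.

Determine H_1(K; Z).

H_1 ≅ Z^2.

We work with the vertex ordering 0 < 1 < 2 < 3 < 4 < 5 < 6 < 7. The simplices of K, each written with vertices in increasing order, are:

  0-simplices (8): [0], [1], [2], [3], [4], [5], [6], [7]
  1-simplices (24): (24 of them)
  2-simplices (16): [0,1,2], [0,1,4], [0,2,7], [0,3,6], [0,3,7], [0,4,6], [1,2,3], [1,3,5], [1,4,7], [1,5,7], [2,3,4], [2,4,5], [2,5,7], [3,4,7], [3,5,6], [4,5,6]

Hence C_0 ≅ Z^8, C_1 ≅ Z^24, C_2 ≅ Z^16.

Boundary ∂_1: C_1 → C_0 sends each edge [p,q] (with p < q) to q − p.
The 8×24 boundary matrix has rank 7 and Smith normal form diag(1,1,1,1,1,1,1).

∂_2: C_2 → C_1 acts by ∂[p,q,r] = [q,r] − [p,r] + [p,q]. For instance
  ∂[0,3,6] = [3,6] − [0,6] + [0,3],
  ∂[0,1,2] = [1,2] − [0,2] + [0,1].
This gives a 24×16 integer matrix of rank 15; reducing to Smith normal form yields diagonal entries (1,1,1,1,1,1,1,1,1,1,1,1,1,1,1).

Computing H_k = (kernel of ∂_k) / (image of ∂_{k+1}):

  H_1: rank ker ∂_1 − rank ∂_2 = (24 − 7) − 15 = 2, and the invariant factors of ∂_2 are all 1, so H_1 ≅ Z^2.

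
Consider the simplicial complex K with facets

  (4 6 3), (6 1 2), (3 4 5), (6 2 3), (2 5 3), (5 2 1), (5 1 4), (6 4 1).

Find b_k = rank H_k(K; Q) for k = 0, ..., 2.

K has 6 vertices, 12 edges, 8 triangles.
rank ∂_0 = 0, rank ∂_1 = 5 ⇒ b_0 = 6 − 0 − 5 = 1; all invariant factors of ∂_1 are 1 so no torsion. So H_0 = Z.
rank ∂_1 = 5, rank ∂_2 = 7 ⇒ b_1 = 12 − 5 − 7 = 0; all invariant factors of ∂_2 are 1 so no torsion. So H_1 = 0.
rank ∂_2 = 7, rank ∂_3 = 0 ⇒ b_2 = 8 − 7 − 0 = 1. So H_2 = Z.

b_0 = 1, b_1 = 0, b_2 = 1.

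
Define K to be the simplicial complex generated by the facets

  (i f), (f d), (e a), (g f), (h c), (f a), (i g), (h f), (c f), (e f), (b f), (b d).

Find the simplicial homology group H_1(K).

Take the total order a < b < c < d < e < f < g < h < i on the vertex set. Then K (dimension 1) consists of the simplices:

  0-simplices (9): a, b, c, d, e, f, g, h, i
  1-simplices (12): ae, af, bd, bf, cf, ch, df, ef, fg, fh, fi, gi

giving chain groups C_0 ≅ Z^9, C_1 ≅ Z^12.

The boundary map ∂_1: C_1 → C_0 sends each edge [p,q] (with p < q) to q − p. For instance
  ∂fh = h − f.
The resulting 9×12 matrix has rank 8, and its Smith normal form has invariant factors (1,1,1,1,1,1,1,1).

Reading off H_k = ker ∂_k / im ∂_{k+1}:

  H_1: rank ker ∂_1 − rank ∂_2 = (12 − 8) − 0 = 4, and there is no ∂_2, so H_1 ≅ Z^4.

(K is a triangulation of a wedge of 4 circles.)

H_1 ≅ Z^4.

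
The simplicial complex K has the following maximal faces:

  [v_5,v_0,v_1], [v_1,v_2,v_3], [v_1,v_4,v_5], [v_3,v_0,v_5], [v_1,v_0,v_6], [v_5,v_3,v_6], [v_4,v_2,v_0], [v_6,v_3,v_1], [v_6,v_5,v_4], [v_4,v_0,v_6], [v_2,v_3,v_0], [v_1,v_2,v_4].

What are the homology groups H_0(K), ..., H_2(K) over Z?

H_0 ≅ Z,  H_1 ≅ Z/2,  H_2 = 0.

Fix the vertex order v_0 < v_1 < v_2 < v_3 < v_4 < v_5 < v_6 and write every simplex with vertices in increasing order. Then dim K = 2 and the simplices of K are:

  0-simplices (7): [v_0], [v_1], [v_2], [v_3], [v_4], [v_5], [v_6]
  1-simplices (18): (18 of them)
  2-simplices (12): (12 of them)

Hence C_0 ≅ Z^7, C_1 ≅ Z^18, C_2 ≅ Z^12.

∂_1: C_1 → C_0 maps an edge to its endpoints' difference, ∂[p,q] = q − p. For instance
  ∂[v_1,v_3] = [v_3] − [v_1].
The 7×18 boundary matrix has rank 6 and Smith normal form diag(1,1,1,1,1,1).

The boundary map ∂_2: C_2 → C_1 sends each 2-simplex [p,q,r] to [q,r] − [p,r] + [p,q]. For instance
  ∂[v_1,v_2,v_4] = [v_2,v_4] − [v_1,v_4] + [v_1,v_2],
  ∂[v_4,v_5,v_6] = [v_5,v_6] − [v_4,v_6] + [v_4,v_5].
As a 18×12 matrix over Z this has rank 12, with invariant factors (1,1,1,1,1,1,1,1,1,1,1,2).

Now H_k = ker ∂_k / im ∂_{k+1}, so:

  H_0: rank C_0 − rank ∂_1 = 7 − 6 = 1, and the invariant factors of ∂_1 are all 1, so H_0 = Z.
  H_1: rank ker ∂_1 − rank ∂_2 = (18 − 6) − 12 = 0, and ∂_2 has invariant factor 2 > 1, so H_1 = Z/2.
  H_2: rank ker ∂_2 − rank ∂_3 = (12 − 12) − 0 = 0, and there is no ∂_3, so H_2 = 0.

(K is a triangulation of the real projective plane RP^2.)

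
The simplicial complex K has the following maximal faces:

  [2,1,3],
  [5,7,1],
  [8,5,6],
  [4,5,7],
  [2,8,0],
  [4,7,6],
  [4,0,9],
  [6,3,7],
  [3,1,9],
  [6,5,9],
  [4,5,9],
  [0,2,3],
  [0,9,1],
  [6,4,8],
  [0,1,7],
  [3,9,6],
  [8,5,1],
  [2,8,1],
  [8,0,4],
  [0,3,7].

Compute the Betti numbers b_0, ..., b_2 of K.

b_0 = 1, b_1 = 1, b_2 = 0.

Fix the vertex order 0 < 1 < 2 < 3 < 4 < 5 < 6 < 7 < 8 < 9 and write every simplex with vertices in increasing order. Then dim K = 2 and the simplices of K are:

  0-simplices (10): [0], [1], [2], [3], [4], [5], [6], [7], [8], [9]
  1-simplices (30): (30 of them)
  2-simplices (20): (20 of them)

giving chain groups C_0 ≅ Z^10, C_1 ≅ Z^30, C_2 ≅ Z^20.

The boundary map ∂_1: C_1 → C_0 sends each edge [p,q] (with p < q) to q − p.
This gives a 10×30 integer matrix of rank 9; reducing to Smith normal form yields diagonal entries (1,1,1,1,1,1,1,1,1).

The boundary map ∂_2: C_2 → C_1 maps a triangle to the signed sum of its edges. For instance
  ∂[1,2,3] = [2,3] − [1,3] + [1,2],
  ∂[0,4,8] = [4,8] − [0,8] + [0,4].
As a 30×20 matrix over Z this has rank 20, with invariant factors (1,1,1,1,1,1,1,1,1,1,1,1,1,1,1,1,1,1,1,2).

Computing H_k = (kernel of ∂_k) / (image of ∂_{k+1}):

  H_0: rank C_0 − rank ∂_1 = 10 − 9 = 1, and the invariant factors of ∂_1 are all 1, so H_0 = Z.
  H_1: rank ker ∂_1 − rank ∂_2 = (30 − 9) − 20 = 1, and ∂_2 has invariant factor 2 > 1, so H_1 = Z × Z/2.
  H_2: rank ker ∂_2 − rank ∂_3 = (20 − 20) − 0 = 0, and there is no ∂_3, so H_2 = 0.

(K is a triangulation of the Klein bottle.)

Hence the Betti numbers are b_0 = 1, b_1 = 1, b_2 = 0.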